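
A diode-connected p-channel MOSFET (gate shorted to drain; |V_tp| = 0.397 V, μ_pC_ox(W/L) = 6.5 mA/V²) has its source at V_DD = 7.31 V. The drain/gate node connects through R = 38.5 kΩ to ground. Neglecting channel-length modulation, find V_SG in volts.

With gate tied to drain, V_SG = V_SD ≥ V_SG − |V_tp|, so the device is in saturation.
KCL at the drain: ½ k_p (V_SG − |V_tp|)² = (V_DD − V_SG)/R.
Let x = V_SG − 0.397. Then 125 x² + x − 6.913 = 0, giving x = 0.231 V (positive root), so V_SG = 0.628 V.
I_D = (V_DD − V_SG)/R = (7.31 − 0.628) / 38.5 = 0.174 mA.

V_SG = 0.628 V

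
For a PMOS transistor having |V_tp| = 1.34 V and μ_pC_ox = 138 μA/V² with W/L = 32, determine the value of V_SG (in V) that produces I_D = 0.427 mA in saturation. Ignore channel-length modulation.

k_p = μ_pC_ox · (W/L) = 4.416 mA/V².
In saturation I_D = ½ k_p (V_SG − |V_tp|)², so V_SG − |V_tp| = √(2 I_D / k_p) = √(2 × 0.427 / 4.416) = 0.44 V.
V_SG = 1.34 + 0.44 = 1.78 V.

V_SG = 1.78 V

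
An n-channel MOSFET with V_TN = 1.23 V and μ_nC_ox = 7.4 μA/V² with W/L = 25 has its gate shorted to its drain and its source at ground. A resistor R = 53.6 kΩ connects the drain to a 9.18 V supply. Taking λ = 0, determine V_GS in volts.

With gate tied to drain, V_GS = V_DS ≥ V_GS − V_TN, so the device is in saturation.
k_n = μ_nC_ox · (W/L) = 0.185 mA/V².
KCL at the drain: ½ k_n (V_GS − V_TN)² = (V_DD − V_GS)/R.
Let x = V_GS − 1.23. Then 4.96 x² + x − 7.95 = 0, giving x = 1.17 V (positive root), so V_GS = 2.4 V.
I_D = (V_DD − V_GS)/R = (9.18 − 2.4) / 53.6 = 0.127 mA.

V_GS = 2.40 V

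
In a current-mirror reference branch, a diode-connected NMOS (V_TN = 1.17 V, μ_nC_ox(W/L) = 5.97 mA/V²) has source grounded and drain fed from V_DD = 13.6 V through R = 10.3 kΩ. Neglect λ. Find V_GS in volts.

V_GS = 1.79 V

With gate tied to drain, V_GS = V_DS ≥ V_GS − V_TN, so the device is in saturation.
KCL at the drain: ½ k_n (V_GS − V_TN)² = (V_DD − V_GS)/R.
Let x = V_GS − 1.17. Then 30.7 x² + x − 12.43 = 0, giving x = 0.62 V (positive root), so V_GS = 1.79 V.
I_D = (V_DD − V_GS)/R = (13.6 − 1.79) / 10.3 = 1.15 mA.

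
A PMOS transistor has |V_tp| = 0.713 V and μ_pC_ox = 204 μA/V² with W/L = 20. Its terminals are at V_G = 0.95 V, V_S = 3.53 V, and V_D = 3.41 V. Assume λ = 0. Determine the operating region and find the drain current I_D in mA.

V_SG = V_S − V_G = 3.53 − 0.95 = 2.58 V; V_SD = V_S − V_D = 3.53 − 3.41 = 0.12 V.
k_p = μ_pC_ox · (W/L) = 4.08 mA/V².
V_ov = V_SG − |V_tp| = 2.58 − 0.713 = 1.87 V.
Since V_SD = 0.12 V < V_ov = 1.87 V, the device is in the triode region.
I_D = k_p [V_ov · V_SD − ½ V_SD²] = 4.08 × [1.87 × 0.12 − 0.5 × 0.12²] = 0.885 mA.

Triode; I_D = 0.885 mA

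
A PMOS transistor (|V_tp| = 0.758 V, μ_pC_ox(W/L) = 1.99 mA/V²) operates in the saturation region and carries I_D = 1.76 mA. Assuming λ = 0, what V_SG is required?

In saturation I_D = ½ k_p (V_SG − |V_tp|)², so V_SG − |V_tp| = √(2 I_D / k_p) = √(2 × 1.76 / 1.99) = 1.33 V.
V_SG = 0.758 + 1.33 = 2.09 V.

V_SG = 2.09 V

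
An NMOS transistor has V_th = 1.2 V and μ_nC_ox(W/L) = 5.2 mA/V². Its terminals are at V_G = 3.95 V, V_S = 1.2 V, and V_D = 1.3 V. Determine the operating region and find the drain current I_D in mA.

V_GS = V_G − V_S = 3.95 − 1.2 = 2.75 V; V_DS = V_D − V_S = 1.3 − 1.2 = 0.1 V.
V_ov = V_GS − V_th = 2.75 − 1.2 = 1.55 V.
Since V_DS = 0.1 V < V_ov = 1.55 V, the device is in the triode region.
I_D = k_n [V_ov · V_DS − ½ V_DS²] = 5.2 × [1.55 × 0.1 − 0.5 × 0.1²] = 0.78 mA.

Triode; I_D = 0.780 mA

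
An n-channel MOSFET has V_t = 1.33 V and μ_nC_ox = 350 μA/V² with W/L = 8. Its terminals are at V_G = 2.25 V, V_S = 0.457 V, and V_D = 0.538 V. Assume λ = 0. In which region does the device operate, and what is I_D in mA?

Triode; I_D = 0.0958 mA

V_GS = V_G − V_S = 2.25 − 0.457 = 1.79 V; V_DS = V_D − V_S = 0.538 − 0.457 = 0.081 V.
k_n = μ_nC_ox · (W/L) = 2.8 mA/V².
V_ov = V_GS − V_t = 1.79 − 1.33 = 0.463 V.
Since V_DS = 0.081 V < V_ov = 0.463 V, the device is in the triode region.
I_D = k_n [V_ov · V_DS − ½ V_DS²] = 2.8 × [0.463 × 0.081 − 0.5 × 0.081²] = 0.0958 mA.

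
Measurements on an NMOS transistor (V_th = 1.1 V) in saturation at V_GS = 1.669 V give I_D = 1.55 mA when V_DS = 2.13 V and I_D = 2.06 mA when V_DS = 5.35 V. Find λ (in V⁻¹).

With V_GS fixed, I_D ∝ (1 + λ V_DS) in saturation, so I_D2/I_D1 = (1 + λ V_DS2)/(1 + λ V_DS1).
2.06/1.55 = 1.329 = (1 + 5.35 λ)/(1 + 2.13 λ).
Solving: λ (I_D1 V_DS2 − I_D2 V_DS1) = I_D2 − I_D1, so λ = (2.06 − 1.55) / (1.55 × 5.35 − 2.06 × 2.13) = 0.51 / 3.9 = 0.131 V⁻¹.

λ = 0.131 V⁻¹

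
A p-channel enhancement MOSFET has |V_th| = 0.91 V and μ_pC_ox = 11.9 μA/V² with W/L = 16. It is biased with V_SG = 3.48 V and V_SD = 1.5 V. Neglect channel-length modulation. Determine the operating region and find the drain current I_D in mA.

k_p = μ_pC_ox · (W/L) = 0.1904 mA/V².
V_ov = V_SG − |V_th| = 3.48 − 0.91 = 2.57 V.
Since V_SD = 1.5 V < V_ov = 2.57 V, the device is in the triode region.
I_D = k_p [V_ov · V_SD − ½ V_SD²] = 0.1904 × [2.57 × 1.5 − 0.5 × 1.5²] = 0.52 mA.

Triode; I_D = 0.520 mA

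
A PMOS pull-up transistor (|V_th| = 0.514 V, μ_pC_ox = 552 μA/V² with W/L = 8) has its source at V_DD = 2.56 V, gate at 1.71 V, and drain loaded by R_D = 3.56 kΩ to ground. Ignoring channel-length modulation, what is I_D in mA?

I_D = 0.249 mA

V_SG = V_DD − V_G = 2.56 − 1.71 = 0.85 V, so V_ov = 0.85 − 0.514 = 0.336 V.
k_p = μ_pC_ox · (W/L) = 4.416 mA/V².
Assume saturation: I_D = ½ k_p V_ov² = 0.5 × 4.416 × 0.336² = 0.249 mA, giving V_SD = V_DD − I_D R_D = 2.56 − 0.249 × 3.56 = 1.67 V.
V_SD = 1.67 V ≥ V_ov = 0.336 V, confirming saturation.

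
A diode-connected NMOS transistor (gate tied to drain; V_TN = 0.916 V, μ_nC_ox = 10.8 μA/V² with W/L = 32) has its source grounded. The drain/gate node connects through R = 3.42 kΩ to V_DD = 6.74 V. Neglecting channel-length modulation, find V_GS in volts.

With gate tied to drain, V_GS = V_DS ≥ V_GS − V_TN, so the device is in saturation.
k_n = μ_nC_ox · (W/L) = 0.3456 mA/V².
KCL at the drain: ½ k_n (V_GS − V_TN)² = (V_DD − V_GS)/R.
Let x = V_GS − 0.916. Then 0.591 x² + x − 5.824 = 0, giving x = 2.41 V (positive root), so V_GS = 3.32 V.
I_D = (V_DD − V_GS)/R = (6.74 − 3.32) / 3.42 = 1 mA.

V_GS = 3.32 V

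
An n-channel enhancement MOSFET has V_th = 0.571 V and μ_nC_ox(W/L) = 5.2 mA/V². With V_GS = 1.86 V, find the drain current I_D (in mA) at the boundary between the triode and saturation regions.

At the boundary V_DS = V_ov = V_GS − V_th = 1.86 − 0.571 = 1.29 V.
I_D = ½ k_n V_ov² = 0.5 × 5.2 × 1.29² = 4.32 mA.

I_D = 4.32 mA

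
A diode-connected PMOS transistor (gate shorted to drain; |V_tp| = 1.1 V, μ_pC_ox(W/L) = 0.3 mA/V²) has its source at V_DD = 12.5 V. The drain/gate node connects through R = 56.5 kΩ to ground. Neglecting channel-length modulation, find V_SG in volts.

V_SG = 2.20 V

With gate tied to drain, V_SG = V_SD ≥ V_SG − |V_tp|, so the device is in saturation.
KCL at the drain: ½ k_p (V_SG − |V_tp|)² = (V_DD − V_SG)/R.
Let x = V_SG − 1.1. Then 8.47 x² + x − 11.4 = 0, giving x = 1.1 V (positive root), so V_SG = 2.2 V.
I_D = (V_DD − V_SG)/R = (12.5 − 2.2) / 56.5 = 0.182 mA.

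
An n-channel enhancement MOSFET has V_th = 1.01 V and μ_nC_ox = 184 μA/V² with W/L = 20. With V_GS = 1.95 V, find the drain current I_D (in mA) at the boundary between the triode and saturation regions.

At the boundary V_DS = V_ov = V_GS − V_th = 1.95 − 1.01 = 0.94 V.
k_n = μ_nC_ox · (W/L) = 3.68 mA/V².
I_D = ½ k_n V_ov² = 0.5 × 3.68 × 0.94² = 1.63 mA.

I_D = 1.63 mA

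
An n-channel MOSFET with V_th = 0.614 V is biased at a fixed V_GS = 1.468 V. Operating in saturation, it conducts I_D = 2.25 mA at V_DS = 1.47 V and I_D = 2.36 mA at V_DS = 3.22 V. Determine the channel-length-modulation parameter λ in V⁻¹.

With V_GS fixed, I_D ∝ (1 + λ V_DS) in saturation, so I_D2/I_D1 = (1 + λ V_DS2)/(1 + λ V_DS1).
2.36/2.25 = 1.049 = (1 + 3.22 λ)/(1 + 1.47 λ).
Solving: λ (I_D1 V_DS2 − I_D2 V_DS1) = I_D2 − I_D1, so λ = (2.36 − 2.25) / (2.25 × 3.22 − 2.36 × 1.47) = 0.11 / 3.78 = 0.0291 V⁻¹.

λ = 0.0291 V⁻¹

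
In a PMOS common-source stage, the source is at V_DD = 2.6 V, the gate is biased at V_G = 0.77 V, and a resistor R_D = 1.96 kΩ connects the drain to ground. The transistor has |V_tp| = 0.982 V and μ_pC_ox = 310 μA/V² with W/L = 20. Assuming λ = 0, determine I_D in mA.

I_D = 1.19 mA

V_SG = V_DD − V_G = 2.6 − 0.77 = 1.83 V, so V_ov = 1.83 − 0.982 = 0.848 V.
k_p = μ_pC_ox · (W/L) = 6.2 mA/V².
Assume saturation: I_D = ½ k_p V_ov² = 0.5 × 6.2 × 0.848² = 2.23 mA, giving V_SD = V_DD − I_D R_D = 2.6 − 2.23 × 1.96 = -1.77 V.
But -1.77 V < V_ov = 0.848 V, so the device is actually in triode.
In triode I_D = k_p[V_ov V_SD − ½ V_SD²] and I_D = (V_DD − V_SD)/R_D. Equating: 6.08 V_SD² − 11.3 V_SD + 2.6 = 0, giving V_SD = 0.269 V (the root below V_ov).
I_D = (2.6 − 0.269) / 1.96 = 1.19 mA.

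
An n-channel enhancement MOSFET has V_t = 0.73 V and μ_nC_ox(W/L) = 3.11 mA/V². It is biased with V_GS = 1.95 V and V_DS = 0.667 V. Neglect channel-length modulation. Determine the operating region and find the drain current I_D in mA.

V_ov = V_GS − V_t = 1.95 − 0.73 = 1.22 V.
Since V_DS = 0.667 V < V_ov = 1.22 V, the device is in the triode region.
I_D = k_n [V_ov · V_DS − ½ V_DS²] = 3.11 × [1.22 × 0.667 − 0.5 × 0.667²] = 1.84 mA.

Triode; I_D = 1.84 mA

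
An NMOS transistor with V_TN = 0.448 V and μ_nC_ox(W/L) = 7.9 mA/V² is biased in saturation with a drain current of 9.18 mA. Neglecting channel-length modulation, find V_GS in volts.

In saturation I_D = ½ k_n (V_GS − V_TN)², so V_GS − V_TN = √(2 I_D / k_n) = √(2 × 9.18 / 7.9) = 1.52 V.
V_GS = 0.448 + 1.52 = 1.97 V.

V_GS = 1.97 V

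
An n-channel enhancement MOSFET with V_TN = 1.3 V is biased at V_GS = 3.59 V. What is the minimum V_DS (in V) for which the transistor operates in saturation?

V_DS,sat = 2.29 V

The boundary between triode and saturation is V_DS = V_GS − V_TN = V_ov.
V_ov = 3.59 − 1.3 = 2.29 V.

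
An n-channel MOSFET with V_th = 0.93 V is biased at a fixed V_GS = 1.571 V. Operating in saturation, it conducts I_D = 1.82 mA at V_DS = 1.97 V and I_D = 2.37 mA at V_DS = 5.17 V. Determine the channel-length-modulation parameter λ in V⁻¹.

With V_GS fixed, I_D ∝ (1 + λ V_DS) in saturation, so I_D2/I_D1 = (1 + λ V_DS2)/(1 + λ V_DS1).
2.37/1.82 = 1.302 = (1 + 5.17 λ)/(1 + 1.97 λ).
Solving: λ (I_D1 V_DS2 − I_D2 V_DS1) = I_D2 − I_D1, so λ = (2.37 − 1.82) / (1.82 × 5.17 − 2.37 × 1.97) = 0.55 / 4.74 = 0.116 V⁻¹.

λ = 0.116 V⁻¹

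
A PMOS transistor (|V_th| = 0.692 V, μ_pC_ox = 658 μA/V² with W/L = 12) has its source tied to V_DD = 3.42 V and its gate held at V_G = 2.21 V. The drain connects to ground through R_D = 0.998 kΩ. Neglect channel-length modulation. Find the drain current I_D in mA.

V_SG = V_DD − V_G = 3.42 − 2.21 = 1.21 V, so V_ov = 1.21 − 0.692 = 0.518 V.
k_p = μ_pC_ox · (W/L) = 7.896 mA/V².
Assume saturation: I_D = ½ k_p V_ov² = 0.5 × 7.896 × 0.518² = 1.06 mA, giving V_SD = V_DD − I_D R_D = 3.42 − 1.06 × 0.998 = 2.36 V.
V_SD = 2.36 V ≥ V_ov = 0.518 V, confirming saturation.

I_D = 1.06 mA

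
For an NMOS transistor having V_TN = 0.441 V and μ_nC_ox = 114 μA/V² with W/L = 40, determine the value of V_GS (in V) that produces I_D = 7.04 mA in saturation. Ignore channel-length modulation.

V_GS = 2.20 V

k_n = μ_nC_ox · (W/L) = 4.56 mA/V².
In saturation I_D = ½ k_n (V_GS − V_TN)², so V_GS − V_TN = √(2 I_D / k_n) = √(2 × 7.04 / 4.56) = 1.76 V.
V_GS = 0.441 + 1.76 = 2.2 V.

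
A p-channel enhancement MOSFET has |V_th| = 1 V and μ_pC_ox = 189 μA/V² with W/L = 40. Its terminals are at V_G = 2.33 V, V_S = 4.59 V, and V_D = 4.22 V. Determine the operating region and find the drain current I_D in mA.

Triode; I_D = 3.01 mA

V_SG = V_S − V_G = 4.59 − 2.33 = 2.26 V; V_SD = V_S − V_D = 4.59 − 4.22 = 0.37 V.
k_p = μ_pC_ox · (W/L) = 7.56 mA/V².
V_ov = V_SG − |V_th| = 2.26 − 1 = 1.26 V.
Since V_SD = 0.37 V < V_ov = 1.26 V, the device is in the triode region.
I_D = k_p [V_ov · V_SD − ½ V_SD²] = 7.56 × [1.26 × 0.37 − 0.5 × 0.37²] = 3.01 mA.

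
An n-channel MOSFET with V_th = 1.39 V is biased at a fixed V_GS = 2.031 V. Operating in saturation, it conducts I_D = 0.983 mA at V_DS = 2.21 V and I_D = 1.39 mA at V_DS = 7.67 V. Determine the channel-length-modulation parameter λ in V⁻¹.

λ = 0.0911 V⁻¹

With V_GS fixed, I_D ∝ (1 + λ V_DS) in saturation, so I_D2/I_D1 = (1 + λ V_DS2)/(1 + λ V_DS1).
1.39/0.983 = 1.414 = (1 + 7.67 λ)/(1 + 2.21 λ).
Solving: λ (I_D1 V_DS2 − I_D2 V_DS1) = I_D2 − I_D1, so λ = (1.39 − 0.983) / (0.983 × 7.67 − 1.39 × 2.21) = 0.407 / 4.47 = 0.0911 V⁻¹.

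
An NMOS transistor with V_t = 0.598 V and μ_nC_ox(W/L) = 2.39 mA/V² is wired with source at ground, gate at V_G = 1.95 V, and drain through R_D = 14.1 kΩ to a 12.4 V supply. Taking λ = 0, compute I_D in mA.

I_D = 0.858 mA

V_GS = V_G = 1.95 V, so V_ov = 1.95 − 0.598 = 1.35 V.
Assume saturation: I_D = ½ k_n V_ov² = 0.5 × 2.39 × 1.35² = 2.18 mA, giving V_DS = V_DD − I_D R_D = 12.4 − 2.18 × 14.1 = -18.4 V.
But -18.4 V < V_ov = 1.35 V, so the device is actually in triode.
In triode I_D = k_n[V_ov V_DS − ½ V_DS²] and I_D = (V_DD − V_DS)/R_D. Equating: 16.8 V_DS² − 46.56 V_DS + 12.4 = 0, giving V_DS = 0.299 V (the root below V_ov).
I_D = (12.4 − 0.299) / 14.1 = 0.858 mA.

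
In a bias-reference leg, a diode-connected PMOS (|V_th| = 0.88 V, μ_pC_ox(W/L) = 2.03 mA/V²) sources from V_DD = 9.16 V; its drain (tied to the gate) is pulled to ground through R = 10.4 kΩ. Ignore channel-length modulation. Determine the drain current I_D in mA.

With gate tied to drain, V_SG = V_SD ≥ V_SG − |V_th|, so the device is in saturation.
KCL at the drain: ½ k_p (V_SG − |V_th|)² = (V_DD − V_SG)/R.
Let x = V_SG − 0.88. Then 10.6 x² + x − 8.28 = 0, giving x = 0.84 V (positive root), so V_SG = 1.72 V.
I_D = (V_DD − V_SG)/R = (9.16 − 1.72) / 10.4 = 0.715 mA.

I_D = 0.715 mA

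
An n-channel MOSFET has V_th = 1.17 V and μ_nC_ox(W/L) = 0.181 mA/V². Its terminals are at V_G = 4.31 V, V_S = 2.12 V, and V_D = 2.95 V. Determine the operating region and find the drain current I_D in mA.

V_GS = V_G − V_S = 4.31 − 2.12 = 2.19 V; V_DS = V_D − V_S = 2.95 − 2.12 = 0.83 V.
V_ov = V_GS − V_th = 2.19 − 1.17 = 1.02 V.
Since V_DS = 0.83 V < V_ov = 1.02 V, the device is in the triode region.
I_D = k_n [V_ov · V_DS − ½ V_DS²] = 0.181 × [1.02 × 0.83 − 0.5 × 0.83²] = 0.0909 mA.

Triode; I_D = 0.0909 mA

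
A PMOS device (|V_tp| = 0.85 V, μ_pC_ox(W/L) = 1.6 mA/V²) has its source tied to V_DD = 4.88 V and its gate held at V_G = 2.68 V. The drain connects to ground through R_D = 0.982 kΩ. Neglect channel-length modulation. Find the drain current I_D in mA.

V_SG = V_DD − V_G = 4.88 − 2.68 = 2.2 V, so V_ov = 2.2 − 0.85 = 1.35 V.
Assume saturation: I_D = ½ k_p V_ov² = 0.5 × 1.6 × 1.35² = 1.46 mA, giving V_SD = V_DD − I_D R_D = 4.88 − 1.46 × 0.982 = 3.45 V.
V_SD = 3.45 V ≥ V_ov = 1.35 V, confirming saturation.

I_D = 1.46 mA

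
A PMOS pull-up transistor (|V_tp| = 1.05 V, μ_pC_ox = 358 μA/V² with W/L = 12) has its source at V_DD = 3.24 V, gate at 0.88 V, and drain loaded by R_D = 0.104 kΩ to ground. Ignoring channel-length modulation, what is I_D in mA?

V_SG = V_DD − V_G = 3.24 − 0.88 = 2.36 V, so V_ov = 2.36 − 1.05 = 1.31 V.
k_p = μ_pC_ox · (W/L) = 4.296 mA/V².
Assume saturation: I_D = ½ k_p V_ov² = 0.5 × 4.296 × 1.31² = 3.69 mA, giving V_SD = V_DD − I_D R_D = 3.24 − 3.69 × 0.104 = 2.86 V.
V_SD = 2.86 V ≥ V_ov = 1.31 V, confirming saturation.

I_D = 3.69 mA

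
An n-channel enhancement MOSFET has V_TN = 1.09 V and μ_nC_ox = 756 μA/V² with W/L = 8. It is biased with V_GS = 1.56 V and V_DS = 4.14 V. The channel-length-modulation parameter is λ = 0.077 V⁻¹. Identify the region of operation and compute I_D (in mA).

k_n = μ_nC_ox · (W/L) = 6.048 mA/V².
V_ov = V_GS − V_TN = 1.56 − 1.09 = 0.47 V.
Since V_DS = 4.14 V ≥ V_ov = 0.47 V, the device is in saturation.
I_D = ½ k_n V_ov² (1 + λ V_DS) = 0.5 × 6.048 × 0.47² × (1 + 0.077 × 4.14) = 0.881 mA.

Saturation; I_D = 0.881 mA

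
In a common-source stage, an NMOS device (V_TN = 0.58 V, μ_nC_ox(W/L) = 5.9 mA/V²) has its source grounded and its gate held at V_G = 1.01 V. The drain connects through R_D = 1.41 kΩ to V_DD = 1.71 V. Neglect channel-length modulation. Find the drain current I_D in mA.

I_D = 0.545 mA

V_GS = V_G = 1.01 V, so V_ov = 1.01 − 0.58 = 0.43 V.
Assume saturation: I_D = ½ k_n V_ov² = 0.5 × 5.9 × 0.43² = 0.545 mA, giving V_DS = V_DD − I_D R_D = 1.71 − 0.545 × 1.41 = 0.941 V.
V_DS = 0.941 V ≥ V_ov = 0.43 V, confirming saturation.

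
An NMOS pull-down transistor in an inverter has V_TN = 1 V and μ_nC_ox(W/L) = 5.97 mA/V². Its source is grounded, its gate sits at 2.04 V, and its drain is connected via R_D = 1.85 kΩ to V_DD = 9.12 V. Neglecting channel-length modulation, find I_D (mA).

I_D = 3.23 mA

V_GS = V_G = 2.04 V, so V_ov = 2.04 − 1 = 1.04 V.
Assume saturation: I_D = ½ k_n V_ov² = 0.5 × 5.97 × 1.04² = 3.23 mA, giving V_DS = V_DD − I_D R_D = 9.12 − 3.23 × 1.85 = 3.15 V.
V_DS = 3.15 V ≥ V_ov = 1.04 V, confirming saturation.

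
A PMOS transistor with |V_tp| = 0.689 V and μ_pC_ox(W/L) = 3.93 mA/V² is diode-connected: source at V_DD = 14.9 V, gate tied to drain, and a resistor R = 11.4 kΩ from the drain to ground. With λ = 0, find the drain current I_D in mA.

I_D = 1.18 mA

With gate tied to drain, V_SG = V_SD ≥ V_SG − |V_tp|, so the device is in saturation.
KCL at the drain: ½ k_p (V_SG − |V_tp|)² = (V_DD − V_SG)/R.
Let x = V_SG − 0.689. Then 22.4 x² + x − 14.21 = 0, giving x = 0.774 V (positive root), so V_SG = 1.46 V.
I_D = (V_DD − V_SG)/R = (14.9 − 1.46) / 11.4 = 1.18 mA.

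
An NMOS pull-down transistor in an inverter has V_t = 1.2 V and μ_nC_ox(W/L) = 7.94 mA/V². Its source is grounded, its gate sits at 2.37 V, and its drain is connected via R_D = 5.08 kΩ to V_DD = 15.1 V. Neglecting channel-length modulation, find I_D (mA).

V_GS = V_G = 2.37 V, so V_ov = 2.37 − 1.2 = 1.17 V.
Assume saturation: I_D = ½ k_n V_ov² = 0.5 × 7.94 × 1.17² = 5.43 mA, giving V_DS = V_DD − I_D R_D = 15.1 − 5.43 × 5.08 = -12.5 V.
But -12.5 V < V_ov = 1.17 V, so the device is actually in triode.
In triode I_D = k_n[V_ov V_DS − ½ V_DS²] and I_D = (V_DD − V_DS)/R_D. Equating: 20.2 V_DS² − 48.19 V_DS + 15.1 = 0, giving V_DS = 0.371 V (the root below V_ov).
I_D = (15.1 − 0.371) / 5.08 = 2.9 mA.

I_D = 2.90 mA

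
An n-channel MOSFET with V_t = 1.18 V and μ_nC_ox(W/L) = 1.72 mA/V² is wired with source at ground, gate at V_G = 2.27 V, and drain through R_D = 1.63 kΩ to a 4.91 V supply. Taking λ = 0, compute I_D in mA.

V_GS = V_G = 2.27 V, so V_ov = 2.27 − 1.18 = 1.09 V.
Assume saturation: I_D = ½ k_n V_ov² = 0.5 × 1.72 × 1.09² = 1.02 mA, giving V_DS = V_DD − I_D R_D = 4.91 − 1.02 × 1.63 = 3.24 V.
V_DS = 3.24 V ≥ V_ov = 1.09 V, confirming saturation.

I_D = 1.02 mA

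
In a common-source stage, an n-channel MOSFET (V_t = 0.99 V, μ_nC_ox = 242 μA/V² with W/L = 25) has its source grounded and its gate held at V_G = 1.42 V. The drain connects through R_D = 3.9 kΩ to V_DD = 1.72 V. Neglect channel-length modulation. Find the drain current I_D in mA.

I_D = 0.391 mA

V_GS = V_G = 1.42 V, so V_ov = 1.42 − 0.99 = 0.43 V.
k_n = μ_nC_ox · (W/L) = 6.05 mA/V².
Assume saturation: I_D = ½ k_n V_ov² = 0.5 × 6.05 × 0.43² = 0.559 mA, giving V_DS = V_DD − I_D R_D = 1.72 − 0.559 × 3.9 = -0.461 V.
But -0.461 V < V_ov = 0.43 V, so the device is actually in triode.
In triode I_D = k_n[V_ov V_DS − ½ V_DS²] and I_D = (V_DD − V_DS)/R_D. Equating: 11.8 V_DS² − 11.15 V_DS + 1.72 = 0, giving V_DS = 0.194 V (the root below V_ov).
I_D = (1.72 − 0.194) / 3.9 = 0.391 mA.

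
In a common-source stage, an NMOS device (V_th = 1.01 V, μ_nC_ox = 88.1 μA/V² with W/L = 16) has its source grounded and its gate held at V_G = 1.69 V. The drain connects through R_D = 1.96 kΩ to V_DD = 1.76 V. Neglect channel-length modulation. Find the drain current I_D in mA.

V_GS = V_G = 1.69 V, so V_ov = 1.69 − 1.01 = 0.68 V.
k_n = μ_nC_ox · (W/L) = 1.41 mA/V².
Assume saturation: I_D = ½ k_n V_ov² = 0.5 × 1.41 × 0.68² = 0.326 mA, giving V_DS = V_DD − I_D R_D = 1.76 − 0.326 × 1.96 = 1.12 V.
V_DS = 1.12 V ≥ V_ov = 0.68 V, confirming saturation.

I_D = 0.326 mA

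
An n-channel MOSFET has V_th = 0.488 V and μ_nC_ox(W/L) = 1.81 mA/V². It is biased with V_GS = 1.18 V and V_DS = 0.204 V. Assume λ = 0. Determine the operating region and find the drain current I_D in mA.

Triode; I_D = 0.218 mA

V_ov = V_GS − V_th = 1.18 − 0.488 = 0.692 V.
Since V_DS = 0.204 V < V_ov = 0.692 V, the device is in the triode region.
I_D = k_n [V_ov · V_DS − ½ V_DS²] = 1.81 × [0.692 × 0.204 − 0.5 × 0.204²] = 0.218 mA.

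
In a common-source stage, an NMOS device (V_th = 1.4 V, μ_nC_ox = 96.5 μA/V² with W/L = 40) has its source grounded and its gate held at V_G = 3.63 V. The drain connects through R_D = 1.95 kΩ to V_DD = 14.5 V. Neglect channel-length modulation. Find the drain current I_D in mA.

I_D = 6.90 mA

V_GS = V_G = 3.63 V, so V_ov = 3.63 − 1.4 = 2.23 V.
k_n = μ_nC_ox · (W/L) = 3.86 mA/V².
Assume saturation: I_D = ½ k_n V_ov² = 0.5 × 3.86 × 2.23² = 9.6 mA, giving V_DS = V_DD − I_D R_D = 14.5 − 9.6 × 1.95 = -4.22 V.
But -4.22 V < V_ov = 2.23 V, so the device is actually in triode.
In triode I_D = k_n[V_ov V_DS − ½ V_DS²] and I_D = (V_DD − V_DS)/R_D. Equating: 3.76 V_DS² − 17.79 V_DS + 14.5 = 0, giving V_DS = 1.05 V (the root below V_ov).
I_D = (14.5 − 1.05) / 1.95 = 6.9 mA.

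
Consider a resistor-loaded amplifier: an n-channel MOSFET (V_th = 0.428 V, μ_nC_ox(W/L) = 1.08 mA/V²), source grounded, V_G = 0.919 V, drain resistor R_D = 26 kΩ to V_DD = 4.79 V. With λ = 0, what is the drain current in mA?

I_D = 0.130 mA

V_GS = V_G = 0.919 V, so V_ov = 0.919 − 0.428 = 0.491 V.
Assume saturation: I_D = ½ k_n V_ov² = 0.5 × 1.08 × 0.491² = 0.13 mA, giving V_DS = V_DD − I_D R_D = 4.79 − 0.13 × 26 = 1.41 V.
V_DS = 1.41 V ≥ V_ov = 0.491 V, confirming saturation.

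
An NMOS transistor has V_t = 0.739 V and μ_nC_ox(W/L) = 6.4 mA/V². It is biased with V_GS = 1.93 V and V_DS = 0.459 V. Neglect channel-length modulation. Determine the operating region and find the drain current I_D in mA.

Triode; I_D = 2.82 mA

V_ov = V_GS − V_t = 1.93 − 0.739 = 1.19 V.
Since V_DS = 0.459 V < V_ov = 1.19 V, the device is in the triode region.
I_D = k_n [V_ov · V_DS − ½ V_DS²] = 6.4 × [1.19 × 0.459 − 0.5 × 0.459²] = 2.82 mA.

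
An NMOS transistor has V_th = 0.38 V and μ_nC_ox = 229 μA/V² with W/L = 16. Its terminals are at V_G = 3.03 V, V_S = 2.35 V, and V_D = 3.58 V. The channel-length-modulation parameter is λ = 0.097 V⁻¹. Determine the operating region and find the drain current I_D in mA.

V_GS = V_G − V_S = 3.03 − 2.35 = 0.68 V; V_DS = V_D − V_S = 3.58 − 2.35 = 1.23 V.
k_n = μ_nC_ox · (W/L) = 3.664 mA/V².
V_ov = V_GS − V_th = 0.68 − 0.38 = 0.3 V.
Since V_DS = 1.23 V ≥ V_ov = 0.3 V, the device is in saturation.
I_D = ½ k_n V_ov² (1 + λ V_DS) = 0.5 × 3.664 × 0.3² × (1 + 0.097 × 1.23) = 0.185 mA.

Saturation; I_D = 0.185 mA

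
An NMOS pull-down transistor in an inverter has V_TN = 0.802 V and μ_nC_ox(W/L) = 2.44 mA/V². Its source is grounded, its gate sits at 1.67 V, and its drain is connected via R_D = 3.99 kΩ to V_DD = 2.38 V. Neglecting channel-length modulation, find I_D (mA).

I_D = 0.522 mA

V_GS = V_G = 1.67 V, so V_ov = 1.67 − 0.802 = 0.868 V.
Assume saturation: I_D = ½ k_n V_ov² = 0.5 × 2.44 × 0.868² = 0.919 mA, giving V_DS = V_DD − I_D R_D = 2.38 − 0.919 × 3.99 = -1.29 V.
But -1.29 V < V_ov = 0.868 V, so the device is actually in triode.
In triode I_D = k_n[V_ov V_DS − ½ V_DS²] and I_D = (V_DD − V_DS)/R_D. Equating: 4.87 V_DS² − 9.451 V_DS + 2.38 = 0, giving V_DS = 0.297 V (the root below V_ov).
I_D = (2.38 − 0.297) / 3.99 = 0.522 mA.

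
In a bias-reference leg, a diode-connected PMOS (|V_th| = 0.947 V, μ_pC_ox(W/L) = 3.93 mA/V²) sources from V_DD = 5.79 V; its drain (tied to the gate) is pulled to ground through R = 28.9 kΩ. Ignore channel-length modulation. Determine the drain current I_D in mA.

With gate tied to drain, V_SG = V_SD ≥ V_SG − |V_th|, so the device is in saturation.
KCL at the drain: ½ k_p (V_SG − |V_th|)² = (V_DD − V_SG)/R.
Let x = V_SG − 0.947. Then 56.8 x² + x − 4.843 = 0, giving x = 0.283 V (positive root), so V_SG = 1.23 V.
I_D = (V_DD − V_SG)/R = (5.79 − 1.23) / 28.9 = 0.158 mA.

I_D = 0.158 mA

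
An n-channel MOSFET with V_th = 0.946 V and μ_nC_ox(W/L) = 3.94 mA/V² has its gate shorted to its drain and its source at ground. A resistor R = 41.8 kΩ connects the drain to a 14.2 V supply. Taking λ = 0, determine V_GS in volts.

V_GS = 1.34 V

With gate tied to drain, V_GS = V_DS ≥ V_GS − V_th, so the device is in saturation.
KCL at the drain: ½ k_n (V_GS − V_th)² = (V_DD − V_GS)/R.
Let x = V_GS − 0.946. Then 82.3 x² + x − 13.25 = 0, giving x = 0.395 V (positive root), so V_GS = 1.34 V.
I_D = (V_DD − V_GS)/R = (14.2 − 1.34) / 41.8 = 0.308 mA.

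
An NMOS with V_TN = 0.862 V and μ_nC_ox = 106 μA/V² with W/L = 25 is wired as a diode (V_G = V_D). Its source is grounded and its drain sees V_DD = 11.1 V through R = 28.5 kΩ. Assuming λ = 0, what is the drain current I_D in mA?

I_D = 0.341 mA

With gate tied to drain, V_GS = V_DS ≥ V_GS − V_TN, so the device is in saturation.
k_n = μ_nC_ox · (W/L) = 2.65 mA/V².
KCL at the drain: ½ k_n (V_GS − V_TN)² = (V_DD − V_GS)/R.
Let x = V_GS − 0.862. Then 37.8 x² + x − 10.24 = 0, giving x = 0.508 V (positive root), so V_GS = 1.37 V.
I_D = (V_DD − V_GS)/R = (11.1 − 1.37) / 28.5 = 0.341 mA.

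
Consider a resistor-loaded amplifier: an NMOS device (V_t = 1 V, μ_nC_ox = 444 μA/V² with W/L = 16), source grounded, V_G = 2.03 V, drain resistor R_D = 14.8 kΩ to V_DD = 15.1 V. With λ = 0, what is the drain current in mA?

V_GS = V_G = 2.03 V, so V_ov = 2.03 − 1 = 1.03 V.
k_n = μ_nC_ox · (W/L) = 7.104 mA/V².
Assume saturation: I_D = ½ k_n V_ov² = 0.5 × 7.104 × 1.03² = 3.77 mA, giving V_DS = V_DD − I_D R_D = 15.1 − 3.77 × 14.8 = -40.7 V.
But -40.7 V < V_ov = 1.03 V, so the device is actually in triode.
In triode I_D = k_n[V_ov V_DS − ½ V_DS²] and I_D = (V_DD − V_DS)/R_D. Equating: 52.6 V_DS² − 109.3 V_DS + 15.1 = 0, giving V_DS = 0.149 V (the root below V_ov).
I_D = (15.1 − 0.149) / 14.8 = 1.01 mA.

I_D = 1.01 mA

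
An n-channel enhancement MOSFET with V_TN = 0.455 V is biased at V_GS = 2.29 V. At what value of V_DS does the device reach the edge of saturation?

V_DS,sat = 1.83 V

The boundary between triode and saturation is V_DS = V_GS − V_TN = V_ov.
V_ov = 2.29 − 0.455 = 1.83 V.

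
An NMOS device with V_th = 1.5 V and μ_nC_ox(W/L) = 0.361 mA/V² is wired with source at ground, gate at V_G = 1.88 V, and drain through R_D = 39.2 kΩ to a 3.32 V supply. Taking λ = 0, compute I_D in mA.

I_D = 0.0261 mA

V_GS = V_G = 1.88 V, so V_ov = 1.88 − 1.5 = 0.38 V.
Assume saturation: I_D = ½ k_n V_ov² = 0.5 × 0.361 × 0.38² = 0.0261 mA, giving V_DS = V_DD − I_D R_D = 3.32 − 0.0261 × 39.2 = 2.3 V.
V_DS = 2.3 V ≥ V_ov = 0.38 V, confirming saturation.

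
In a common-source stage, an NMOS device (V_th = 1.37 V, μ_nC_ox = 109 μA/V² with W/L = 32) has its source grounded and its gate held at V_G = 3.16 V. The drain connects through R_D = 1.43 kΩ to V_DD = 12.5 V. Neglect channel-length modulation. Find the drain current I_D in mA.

I_D = 5.59 mA

V_GS = V_G = 3.16 V, so V_ov = 3.16 − 1.37 = 1.79 V.
k_n = μ_nC_ox · (W/L) = 3.488 mA/V².
Assume saturation: I_D = ½ k_n V_ov² = 0.5 × 3.488 × 1.79² = 5.59 mA, giving V_DS = V_DD − I_D R_D = 12.5 − 5.59 × 1.43 = 4.51 V.
V_DS = 4.51 V ≥ V_ov = 1.79 V, confirming saturation.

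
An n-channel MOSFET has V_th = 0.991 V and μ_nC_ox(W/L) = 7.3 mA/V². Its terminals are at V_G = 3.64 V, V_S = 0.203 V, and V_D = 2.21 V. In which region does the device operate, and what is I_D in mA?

Triode; I_D = 21.1 mA

V_GS = V_G − V_S = 3.64 − 0.203 = 3.44 V; V_DS = V_D − V_S = 2.21 − 0.203 = 2.01 V.
V_ov = V_GS − V_th = 3.44 − 0.991 = 2.45 V.
Since V_DS = 2.01 V < V_ov = 2.45 V, the device is in the triode region.
I_D = k_n [V_ov · V_DS − ½ V_DS²] = 7.3 × [2.45 × 2.01 − 0.5 × 2.01²] = 21.1 mA.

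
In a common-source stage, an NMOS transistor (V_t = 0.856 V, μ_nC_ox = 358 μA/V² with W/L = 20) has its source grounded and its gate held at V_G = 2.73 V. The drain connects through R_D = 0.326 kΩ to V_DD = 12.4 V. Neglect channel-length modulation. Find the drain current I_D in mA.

V_GS = V_G = 2.73 V, so V_ov = 2.73 − 0.856 = 1.87 V.
k_n = μ_nC_ox · (W/L) = 7.16 mA/V².
Assume saturation: I_D = ½ k_n V_ov² = 0.5 × 7.16 × 1.87² = 12.6 mA, giving V_DS = V_DD − I_D R_D = 12.4 − 12.6 × 0.326 = 8.3 V.
V_DS = 8.3 V ≥ V_ov = 1.87 V, confirming saturation.

I_D = 12.6 mA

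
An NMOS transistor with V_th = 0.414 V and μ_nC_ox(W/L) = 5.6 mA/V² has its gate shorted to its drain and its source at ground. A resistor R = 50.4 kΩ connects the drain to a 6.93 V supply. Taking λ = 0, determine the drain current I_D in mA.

With gate tied to drain, V_GS = V_DS ≥ V_GS − V_th, so the device is in saturation.
KCL at the drain: ½ k_n (V_GS − V_th)² = (V_DD − V_GS)/R.
Let x = V_GS − 0.414. Then 141 x² + x − 6.516 = 0, giving x = 0.211 V (positive root), so V_GS = 0.625 V.
I_D = (V_DD − V_GS)/R = (6.93 − 0.625) / 50.4 = 0.125 mA.

I_D = 0.125 mA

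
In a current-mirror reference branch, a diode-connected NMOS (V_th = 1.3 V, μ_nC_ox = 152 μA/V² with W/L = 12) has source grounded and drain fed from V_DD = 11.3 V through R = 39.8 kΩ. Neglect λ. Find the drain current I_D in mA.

I_D = 0.238 mA

With gate tied to drain, V_GS = V_DS ≥ V_GS − V_th, so the device is in saturation.
k_n = μ_nC_ox · (W/L) = 1.824 mA/V².
KCL at the drain: ½ k_n (V_GS − V_th)² = (V_DD − V_GS)/R.
Let x = V_GS − 1.3. Then 36.3 x² + x − 10 = 0, giving x = 0.511 V (positive root), so V_GS = 1.81 V.
I_D = (V_DD − V_GS)/R = (11.3 − 1.81) / 39.8 = 0.238 mA.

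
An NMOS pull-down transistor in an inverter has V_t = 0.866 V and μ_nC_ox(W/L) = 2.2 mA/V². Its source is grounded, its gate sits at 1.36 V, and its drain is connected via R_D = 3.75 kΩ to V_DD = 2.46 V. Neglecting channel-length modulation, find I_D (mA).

I_D = 0.268 mA

V_GS = V_G = 1.36 V, so V_ov = 1.36 − 0.866 = 0.494 V.
Assume saturation: I_D = ½ k_n V_ov² = 0.5 × 2.2 × 0.494² = 0.268 mA, giving V_DS = V_DD − I_D R_D = 2.46 − 0.268 × 3.75 = 1.45 V.
V_DS = 1.45 V ≥ V_ov = 0.494 V, confirming saturation.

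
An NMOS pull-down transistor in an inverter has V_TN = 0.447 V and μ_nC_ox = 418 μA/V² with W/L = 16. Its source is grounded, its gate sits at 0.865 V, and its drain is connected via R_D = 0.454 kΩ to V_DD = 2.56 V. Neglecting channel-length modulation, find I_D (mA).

V_GS = V_G = 0.865 V, so V_ov = 0.865 − 0.447 = 0.418 V.
k_n = μ_nC_ox · (W/L) = 6.688 mA/V².
Assume saturation: I_D = ½ k_n V_ov² = 0.5 × 6.688 × 0.418² = 0.584 mA, giving V_DS = V_DD − I_D R_D = 2.56 − 0.584 × 0.454 = 2.29 V.
V_DS = 2.29 V ≥ V_ov = 0.418 V, confirming saturation.

I_D = 0.584 mA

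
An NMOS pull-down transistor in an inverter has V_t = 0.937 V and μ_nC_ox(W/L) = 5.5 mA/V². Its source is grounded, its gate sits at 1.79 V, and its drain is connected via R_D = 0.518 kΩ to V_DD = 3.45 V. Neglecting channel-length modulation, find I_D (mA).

I_D = 2.00 mA

V_GS = V_G = 1.79 V, so V_ov = 1.79 − 0.937 = 0.853 V.
Assume saturation: I_D = ½ k_n V_ov² = 0.5 × 5.5 × 0.853² = 2 mA, giving V_DS = V_DD − I_D R_D = 3.45 − 2 × 0.518 = 2.41 V.
V_DS = 2.41 V ≥ V_ov = 0.853 V, confirming saturation.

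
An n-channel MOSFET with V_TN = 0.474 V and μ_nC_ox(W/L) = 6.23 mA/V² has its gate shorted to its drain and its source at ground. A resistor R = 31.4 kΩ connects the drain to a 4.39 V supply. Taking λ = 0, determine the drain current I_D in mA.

With gate tied to drain, V_GS = V_DS ≥ V_GS − V_TN, so the device is in saturation.
KCL at the drain: ½ k_n (V_GS − V_TN)² = (V_DD − V_GS)/R.
Let x = V_GS − 0.474. Then 97.8 x² + x − 3.916 = 0, giving x = 0.195 V (positive root), so V_GS = 0.669 V.
I_D = (V_DD − V_GS)/R = (4.39 − 0.669) / 31.4 = 0.119 mA.

I_D = 0.119 mA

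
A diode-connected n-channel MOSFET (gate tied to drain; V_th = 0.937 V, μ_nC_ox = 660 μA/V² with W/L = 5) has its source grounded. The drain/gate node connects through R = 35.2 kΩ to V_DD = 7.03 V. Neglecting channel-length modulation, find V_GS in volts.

V_GS = 1.25 V

With gate tied to drain, V_GS = V_DS ≥ V_GS − V_th, so the device is in saturation.
k_n = μ_nC_ox · (W/L) = 3.3 mA/V².
KCL at the drain: ½ k_n (V_GS − V_th)² = (V_DD − V_GS)/R.
Let x = V_GS − 0.937. Then 58.1 x² + x − 6.093 = 0, giving x = 0.315 V (positive root), so V_GS = 1.25 V.
I_D = (V_DD − V_GS)/R = (7.03 − 1.25) / 35.2 = 0.164 mA.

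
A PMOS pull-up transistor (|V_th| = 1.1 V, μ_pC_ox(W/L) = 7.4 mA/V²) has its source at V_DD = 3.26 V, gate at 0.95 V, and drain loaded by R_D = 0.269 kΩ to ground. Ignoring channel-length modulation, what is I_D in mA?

I_D = 5.42 mA

V_SG = V_DD − V_G = 3.26 − 0.95 = 2.31 V, so V_ov = 2.31 − 1.1 = 1.21 V.
Assume saturation: I_D = ½ k_p V_ov² = 0.5 × 7.4 × 1.21² = 5.42 mA, giving V_SD = V_DD − I_D R_D = 3.26 − 5.42 × 0.269 = 1.8 V.
V_SD = 1.8 V ≥ V_ov = 1.21 V, confirming saturation.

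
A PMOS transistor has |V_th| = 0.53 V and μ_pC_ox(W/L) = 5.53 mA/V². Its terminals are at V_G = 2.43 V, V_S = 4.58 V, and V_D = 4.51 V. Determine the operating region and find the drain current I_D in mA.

Triode; I_D = 0.614 mA

V_SG = V_S − V_G = 4.58 − 2.43 = 2.15 V; V_SD = V_S − V_D = 4.58 − 4.51 = 0.07 V.
V_ov = V_SG − |V_th| = 2.15 − 0.53 = 1.62 V.
Since V_SD = 0.07 V < V_ov = 1.62 V, the device is in the triode region.
I_D = k_p [V_ov · V_SD − ½ V_SD²] = 5.53 × [1.62 × 0.07 − 0.5 × 0.07²] = 0.614 mA.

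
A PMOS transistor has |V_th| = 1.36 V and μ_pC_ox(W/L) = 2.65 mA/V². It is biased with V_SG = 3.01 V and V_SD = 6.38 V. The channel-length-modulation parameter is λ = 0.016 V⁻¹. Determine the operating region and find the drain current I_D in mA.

Saturation; I_D = 3.98 mA

V_ov = V_SG − |V_th| = 3.01 − 1.36 = 1.65 V.
Since V_SD = 6.38 V ≥ V_ov = 1.65 V, the device is in saturation.
I_D = ½ k_p V_ov² (1 + λ V_SD) = 0.5 × 2.65 × 1.65² × (1 + 0.016 × 6.38) = 3.98 mA.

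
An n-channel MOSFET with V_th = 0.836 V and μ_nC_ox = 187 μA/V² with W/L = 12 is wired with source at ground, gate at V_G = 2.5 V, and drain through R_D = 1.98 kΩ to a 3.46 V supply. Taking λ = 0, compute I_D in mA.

V_GS = V_G = 2.5 V, so V_ov = 2.5 − 0.836 = 1.66 V.
k_n = μ_nC_ox · (W/L) = 2.244 mA/V².
Assume saturation: I_D = ½ k_n V_ov² = 0.5 × 2.244 × 1.66² = 3.11 mA, giving V_DS = V_DD − I_D R_D = 3.46 − 3.11 × 1.98 = -2.69 V.
But -2.69 V < V_ov = 1.66 V, so the device is actually in triode.
In triode I_D = k_n[V_ov V_DS − ½ V_DS²] and I_D = (V_DD − V_DS)/R_D. Equating: 2.22 V_DS² − 8.393 V_DS + 3.46 = 0, giving V_DS = 0.471 V (the root below V_ov).
I_D = (3.46 − 0.471) / 1.98 = 1.51 mA.

I_D = 1.51 mA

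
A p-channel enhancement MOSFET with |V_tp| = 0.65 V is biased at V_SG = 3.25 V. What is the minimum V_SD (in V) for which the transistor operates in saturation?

The boundary between triode and saturation is V_SD = V_SG − |V_tp| = V_ov.
V_ov = 3.25 − 0.65 = 2.6 V.

V_SD,sat = 2.60 V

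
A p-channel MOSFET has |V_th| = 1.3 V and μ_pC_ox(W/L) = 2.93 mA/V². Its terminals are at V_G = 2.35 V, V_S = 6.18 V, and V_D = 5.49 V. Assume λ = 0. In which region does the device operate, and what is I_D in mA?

V_SG = V_S − V_G = 6.18 − 2.35 = 3.83 V; V_SD = V_S − V_D = 6.18 − 5.49 = 0.69 V.
V_ov = V_SG − |V_th| = 3.83 − 1.3 = 2.53 V.
Since V_SD = 0.69 V < V_ov = 2.53 V, the device is in the triode region.
I_D = k_p [V_ov · V_SD − ½ V_SD²] = 2.93 × [2.53 × 0.69 − 0.5 × 0.69²] = 4.42 mA.

Triode; I_D = 4.42 mA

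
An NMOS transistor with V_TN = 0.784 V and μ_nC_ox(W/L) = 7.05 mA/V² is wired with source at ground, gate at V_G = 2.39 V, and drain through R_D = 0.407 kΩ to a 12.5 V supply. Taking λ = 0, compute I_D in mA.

V_GS = V_G = 2.39 V, so V_ov = 2.39 − 0.784 = 1.61 V.
Assume saturation: I_D = ½ k_n V_ov² = 0.5 × 7.05 × 1.61² = 9.09 mA, giving V_DS = V_DD − I_D R_D = 12.5 − 9.09 × 0.407 = 8.8 V.
V_DS = 8.8 V ≥ V_ov = 1.61 V, confirming saturation.

I_D = 9.09 mA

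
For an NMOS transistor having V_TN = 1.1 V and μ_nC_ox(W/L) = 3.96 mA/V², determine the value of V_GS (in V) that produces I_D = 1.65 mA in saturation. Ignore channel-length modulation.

V_GS = 2.01 V

In saturation I_D = ½ k_n (V_GS − V_TN)², so V_GS − V_TN = √(2 I_D / k_n) = √(2 × 1.65 / 3.96) = 0.913 V.
V_GS = 1.1 + 0.913 = 2.01 V.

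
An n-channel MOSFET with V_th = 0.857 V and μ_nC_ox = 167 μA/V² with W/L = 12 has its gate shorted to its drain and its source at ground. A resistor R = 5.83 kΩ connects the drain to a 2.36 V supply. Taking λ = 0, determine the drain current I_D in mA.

I_D = 0.184 mA

With gate tied to drain, V_GS = V_DS ≥ V_GS − V_th, so the device is in saturation.
k_n = μ_nC_ox · (W/L) = 2.004 mA/V².
KCL at the drain: ½ k_n (V_GS − V_th)² = (V_DD − V_GS)/R.
Let x = V_GS − 0.857. Then 5.84 x² + x − 1.503 = 0, giving x = 0.429 V (positive root), so V_GS = 1.29 V.
I_D = (V_DD − V_GS)/R = (2.36 − 1.29) / 5.83 = 0.184 mA.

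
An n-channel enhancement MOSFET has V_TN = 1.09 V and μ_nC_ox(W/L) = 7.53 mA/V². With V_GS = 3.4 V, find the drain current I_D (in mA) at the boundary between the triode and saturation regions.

I_D = 20.1 mA

At the boundary V_DS = V_ov = V_GS − V_TN = 3.4 − 1.09 = 2.31 V.
I_D = ½ k_n V_ov² = 0.5 × 7.53 × 2.31² = 20.1 mA.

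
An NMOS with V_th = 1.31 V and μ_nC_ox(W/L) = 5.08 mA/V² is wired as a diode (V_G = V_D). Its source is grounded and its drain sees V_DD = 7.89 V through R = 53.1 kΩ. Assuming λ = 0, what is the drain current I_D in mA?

I_D = 0.120 mA

With gate tied to drain, V_GS = V_DS ≥ V_GS − V_th, so the device is in saturation.
KCL at the drain: ½ k_n (V_GS − V_th)² = (V_DD − V_GS)/R.
Let x = V_GS − 1.31. Then 135 x² + x − 6.58 = 0, giving x = 0.217 V (positive root), so V_GS = 1.53 V.
I_D = (V_DD − V_GS)/R = (7.89 − 1.53) / 53.1 = 0.12 mA.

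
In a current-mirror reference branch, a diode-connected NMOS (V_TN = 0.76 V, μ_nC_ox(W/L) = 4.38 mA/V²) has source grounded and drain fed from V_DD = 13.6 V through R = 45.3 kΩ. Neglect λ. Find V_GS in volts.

With gate tied to drain, V_GS = V_DS ≥ V_GS − V_TN, so the device is in saturation.
KCL at the drain: ½ k_n (V_GS − V_TN)² = (V_DD − V_GS)/R.
Let x = V_GS − 0.76. Then 99.2 x² + x − 12.84 = 0, giving x = 0.355 V (positive root), so V_GS = 1.11 V.
I_D = (V_DD − V_GS)/R = (13.6 − 1.11) / 45.3 = 0.276 mA.

V_GS = 1.11 V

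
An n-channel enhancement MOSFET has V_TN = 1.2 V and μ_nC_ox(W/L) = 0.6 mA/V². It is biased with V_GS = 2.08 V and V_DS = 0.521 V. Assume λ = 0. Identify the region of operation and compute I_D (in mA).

V_ov = V_GS − V_TN = 2.08 − 1.2 = 0.88 V.
Since V_DS = 0.521 V < V_ov = 0.88 V, the device is in the triode region.
I_D = k_n [V_ov · V_DS − ½ V_DS²] = 0.6 × [0.88 × 0.521 − 0.5 × 0.521²] = 0.194 mA.

Triode; I_D = 0.194 mA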